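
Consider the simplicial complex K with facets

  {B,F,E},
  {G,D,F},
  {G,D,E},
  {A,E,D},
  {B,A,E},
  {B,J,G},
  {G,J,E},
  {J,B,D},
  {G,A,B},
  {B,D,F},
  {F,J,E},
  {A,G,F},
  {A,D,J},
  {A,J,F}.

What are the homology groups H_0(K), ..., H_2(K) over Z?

H_0 = Z,  H_1 = Z^2,  H_2 = Z.

We work with the vertex ordering A < B < D < E < F < G < J. The simplices of K, each written with vertices in increasing order, are:

  0-simplices (7): A, B, D, E, F, G, J
  1-simplices (21): AB, AD, AE, AF, AG, AJ, BD, BE, BF, BG, BJ, DE, DF, DG, DJ, EF, EG, EJ, FG, FJ, GJ
  2-simplices (14): ABE, ABG, ADE, ADJ, AFG, AFJ, BDF, BDJ, BEF, BGJ, DEG, DFG, EFJ, EGJ

Hence C_0 ≅ Z^7, C_1 ≅ Z^21, C_2 ≅ Z^14.

The boundary map ∂_1: C_1 → C_0 is given by ∂[p,q] = [q] − [p]. For instance
  ∂EJ = J − E.
The resulting 7×21 matrix has rank 6, and its Smith normal form has invariant factors (1,1,1,1,1,1).

Boundary ∂_2: C_2 → C_1 maps a triangle to the signed sum of its edges. For instance
  ∂BDJ = DJ − BJ + BD,
  ∂ADJ = DJ − AJ + AD.
As a 21×14 matrix over Z this has rank 13, with invariant factors (1,1,1,1,1,1,1,1,1,1,1,1,1).

Computing H_k = (kernel of ∂_k) / (image of ∂_{k+1}):

  H_0: rank C_0 − rank ∂_1 = 7 − 6 = 1, and the invariant factors of ∂_1 are all 1, so H_0 ≅ Z.
  H_1: rank ker ∂_1 − rank ∂_2 = (21 − 6) − 13 = 2, and the invariant factors of ∂_2 are all 1, so H_1 ≅ Z^2.
  H_2: rank ker ∂_2 − rank ∂_3 = (14 − 13) − 0 = 1, and there is no ∂_3, so H_2 ≅ Z.

(K is a triangulation of the torus T^2.)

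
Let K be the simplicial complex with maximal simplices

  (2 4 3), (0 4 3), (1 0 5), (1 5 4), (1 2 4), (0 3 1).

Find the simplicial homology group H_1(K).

H_1 = Z.

K has 6 vertices, 12 edges, 6 triangles.
rank ∂_1 = 5, rank ∂_2 = 6 ⇒ b_1 = 12 − 5 − 6 = 1; all invariant factors of ∂_2 are 1 so no torsion. So H_1 ≅ Z.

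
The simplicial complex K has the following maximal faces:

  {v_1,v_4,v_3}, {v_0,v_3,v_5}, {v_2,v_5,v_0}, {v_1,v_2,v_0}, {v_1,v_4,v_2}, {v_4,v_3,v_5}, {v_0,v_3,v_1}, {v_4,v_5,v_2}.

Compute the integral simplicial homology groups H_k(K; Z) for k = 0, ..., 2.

K has 6 vertices, 12 edges, 8 triangles.
rank ∂_0 = 0, rank ∂_1 = 5 ⇒ b_0 = 6 − 0 − 5 = 1; all invariant factors of ∂_1 are 1 so no torsion. So H_0 = Z.
rank ∂_1 = 5, rank ∂_2 = 7 ⇒ b_1 = 12 − 5 − 7 = 0; all invariant factors of ∂_2 are 1 so no torsion. So H_1 = 0.
rank ∂_2 = 7, rank ∂_3 = 0 ⇒ b_2 = 8 − 7 − 0 = 1. So H_2 = Z.

H_0 ≅ Z,  H_1 = 0,  H_2 ≅ Z.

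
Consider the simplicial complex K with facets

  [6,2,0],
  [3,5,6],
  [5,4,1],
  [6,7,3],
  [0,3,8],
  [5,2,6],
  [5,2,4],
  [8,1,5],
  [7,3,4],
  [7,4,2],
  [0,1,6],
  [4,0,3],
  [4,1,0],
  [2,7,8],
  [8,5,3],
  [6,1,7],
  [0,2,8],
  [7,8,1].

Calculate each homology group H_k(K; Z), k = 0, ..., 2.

Take the total order 0 < 1 < 2 < 3 < 4 < 5 < 6 < 7 < 8 on the vertex set. Then K (dimension 2) consists of the simplices:

  0-simplices (9): [0], [1], [2], [3], [4], [5], [6], [7], [8]
  1-simplices (27): (27 of them)
  2-simplices (18): [0,1,4], [0,1,6], [0,2,6], [0,2,8], [0,3,4], [0,3,8], [1,4,5], [1,5,8], [1,6,7], [1,7,8], [2,4,5], [2,4,7], [2,5,6], [2,7,8], [3,4,7], [3,5,6], [3,5,8], [3,6,7]

giving chain groups C_0 ≅ Z^9, C_1 ≅ Z^27, C_2 ≅ Z^18.

∂_1: C_1 → C_0 sends each edge [p,q] (with p < q) to q − p.
This gives a 9×27 integer matrix of rank 8; reducing to Smith normal form yields diagonal entries (1,1,1,1,1,1,1,1).

∂_2: C_2 → C_1 acts by ∂[p,q,r] = [q,r] − [p,r] + [p,q]. For instance
  ∂[2,4,5] = [4,5] − [2,5] + [2,4],
  ∂[0,3,8] = [3,8] − [0,8] + [0,3].
The 27×18 boundary matrix has rank 17 and Smith normal form diag(1,1,1,1,1,1,1,1,1,1,1,1,1,1,1,1,1).

From H_k ≅ ker(∂_k) / im(∂_{k+1}) we obtain:

  H_0: rank C_0 − rank ∂_1 = 9 − 8 = 1, and the invariant factors of ∂_1 are all 1, so H_0 = Z.
  H_1: rank ker ∂_1 − rank ∂_2 = (27 − 8) − 17 = 2, and the invariant factors of ∂_2 are all 1, so H_1 = Z^2.
  H_2: rank ker ∂_2 − rank ∂_3 = (18 − 17) − 0 = 1, and there is no ∂_3, so H_2 = Z.

H_0 ≅ Z,  H_1 ≅ Z^2,  H_2 ≅ Z.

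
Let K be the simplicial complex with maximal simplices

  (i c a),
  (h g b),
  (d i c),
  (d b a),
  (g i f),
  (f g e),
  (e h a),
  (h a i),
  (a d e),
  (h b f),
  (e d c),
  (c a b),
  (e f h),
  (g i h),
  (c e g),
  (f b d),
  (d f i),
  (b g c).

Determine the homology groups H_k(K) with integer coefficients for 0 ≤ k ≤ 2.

H_0 = Z,  H_1 = Z ⊕ Z/2Z,  H_2 = 0.

Fix the vertex order a < b < c < d < e < f < g < h < i and write every simplex with vertices in increasing order. Then dim K = 2 and the simplices of K are:

  0-simplices (9): a, b, c, d, e, f, g, h, i
  1-simplices (27): ab, ac, ad, ae, ah, ai, bc, bd, bf, bg, bh, cd, ce, cg, ci, de, df, di, ef, eg, eh, fg, fh, fi, gh, gi, hi
  2-simplices (18): abc, abd, aci, ade, aeh, ahi, bcg, bdf, bfh, bgh, cde, cdi, ceg, dfi, efg, efh, fgi, ghi

Hence C_0 ≅ Z^9, C_1 ≅ Z^27, C_2 ≅ Z^18.

∂_1: C_1 → C_0 is given by ∂[p,q] = [q] − [p].
The resulting 9×27 matrix has rank 8, and its Smith normal form has invariant factors (1,1,1,1,1,1,1,1).

The boundary map ∂_2: C_2 → C_1 acts by ∂[p,q,r] = [q,r] − [p,r] + [p,q]. For instance
  ∂ceg = eg − cg + ce,
  ∂efh = fh − eh + ef.
The resulting 27×18 matrix has rank 18, and its Smith normal form has invariant factors (1,1,1,1,1,1,1,1,1,1,1,1,1,1,1,1,1,2).

From H_k ≅ ker(∂_k) / im(∂_{k+1}) we obtain:

  H_0: rank C_0 − rank ∂_1 = 9 − 8 = 1, and the invariant factors of ∂_1 are all 1, so H_0 = Z.
  H_1: rank ker ∂_1 − rank ∂_2 = (27 − 8) − 18 = 1, and ∂_2 has invariant factor 2 > 1, so H_1 = Z ⊕ Z/2Z.
  H_2: rank ker ∂_2 − rank ∂_3 = (18 − 18) − 0 = 0, and there is no ∂_3, so H_2 = 0.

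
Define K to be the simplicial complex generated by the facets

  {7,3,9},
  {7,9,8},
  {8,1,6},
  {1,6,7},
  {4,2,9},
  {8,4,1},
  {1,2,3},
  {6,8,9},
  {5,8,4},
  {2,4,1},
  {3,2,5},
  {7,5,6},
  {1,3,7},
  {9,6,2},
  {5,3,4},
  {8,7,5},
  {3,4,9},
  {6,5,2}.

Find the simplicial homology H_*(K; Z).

H_0 = Z,  H_1 = Z ⊕ Z/2Z,  H_2 = 0.

We work with the vertex ordering 1 < 2 < 3 < 4 < 5 < 6 < 7 < 8 < 9. The simplices of K, each written with vertices in increasing order, are:

  0-simplices (9): [1], [2], [3], [4], [5], [6], [7], [8], [9]
  1-simplices (27): (27 of them)
  2-simplices (18): [1,2,3], [1,2,4], [1,3,7], [1,4,8], [1,6,7], [1,6,8], [2,3,5], [2,4,9], [2,5,6], [2,6,9], [3,4,5], [3,4,9], [3,7,9], [4,5,8], [5,6,7], [5,7,8], [6,8,9], [7,8,9]

so the chain groups are C_0 ≅ Z^9, C_1 ≅ Z^27, C_2 ≅ Z^18.

The boundary map ∂_1: C_1 → C_0 is given by ∂[p,q] = [q] − [p].
As a 9×27 matrix over Z this has rank 8, with invariant factors (1,1,1,1,1,1,1,1).

The boundary map ∂_2: C_2 → C_1 sends each 2-simplex [p,q,r] to [q,r] − [p,r] + [p,q]. For instance
  ∂[3,7,9] = [7,9] − [3,9] + [3,7],
  ∂[1,2,3] = [2,3] − [1,3] + [1,2].
The 27×18 boundary matrix has rank 18 and Smith normal form diag(1,1,1,1,1,1,1,1,1,1,1,1,1,1,1,1,1,2).

From H_k ≅ ker(∂_k) / im(∂_{k+1}) we obtain:

  H_0: rank C_0 − rank ∂_1 = 9 − 8 = 1, and the invariant factors of ∂_1 are all 1, so H_0 = Z.
  H_1: rank ker ∂_1 − rank ∂_2 = (27 − 8) − 18 = 1, and ∂_2 has invariant factor 2 > 1, so H_1 = Z ⊕ Z/2Z.
  H_2: rank ker ∂_2 − rank ∂_3 = (18 − 18) − 0 = 0, and there is no ∂_3, so H_2 = 0.

(K is a triangulation of the Klein bottle.)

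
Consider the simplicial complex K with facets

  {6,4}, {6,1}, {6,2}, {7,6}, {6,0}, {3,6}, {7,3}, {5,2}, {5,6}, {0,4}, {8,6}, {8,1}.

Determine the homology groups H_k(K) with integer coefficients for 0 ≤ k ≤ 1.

Order the vertices as 0 < 1 < 2 < 3 < 4 < 5 < 6 < 7 < 8. Listing each simplex with vertices in this order, K has dimension 1 with simplices:

  0-simplices (9): [0], [1], [2], [3], [4], [5], [6], [7], [8]
  1-simplices (12): [0,4], [0,6], [1,6], [1,8], [2,5], [2,6], [3,6], [3,7], [4,6], [5,6], [6,7], [6,8]

so the chain groups are C_0 ≅ Z^9, C_1 ≅ Z^12.

The boundary map ∂_1: C_1 → C_0 maps an edge to its endpoints' difference, ∂[p,q] = q − p.
The 9×12 boundary matrix has rank 8 and Smith normal form diag(1,1,1,1,1,1,1,1).

From H_k ≅ ker(∂_k) / im(∂_{k+1}) we obtain:

  H_0: rank C_0 − rank ∂_1 = 9 − 8 = 1, and the invariant factors of ∂_1 are all 1, so H_0 ≅ Z.
  H_1: rank ker ∂_1 − rank ∂_2 = (12 − 8) − 0 = 4, and there is no ∂_2, so H_1 ≅ Z^4.

H_0 ≅ Z,  H_1 ≅ Z^4.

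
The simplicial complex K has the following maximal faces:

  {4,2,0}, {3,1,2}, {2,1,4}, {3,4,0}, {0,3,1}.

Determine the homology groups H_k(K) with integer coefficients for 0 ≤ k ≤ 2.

Fix the vertex order 0 < 1 < 2 < 3 < 4 and write every simplex with vertices in increasing order. Then dim K = 2 and the simplices of K are:

  0-simplices (5): [0], [1], [2], [3], [4]
  1-simplices (10): [0,1], [0,2], [0,3], [0,4], [1,2], [1,3], [1,4], [2,3], [2,4], [3,4]
  2-simplices (5): [0,1,3], [0,2,4], [0,3,4], [1,2,3], [1,2,4]

giving chain groups C_0 ≅ Z^5, C_1 ≅ Z^10, C_2 ≅ Z^5.

The boundary map ∂_1: C_1 → C_0 is given by ∂[p,q] = [q] − [p]. For instance
  ∂[1,2] = [2] − [1].
The 5×10 boundary matrix has rank 4 and Smith normal form diag(1,1,1,1).

Boundary ∂_2: C_2 → C_1 sends each 2-simplex [p,q,r] to [q,r] − [p,r] + [p,q]. For instance
  ∂[0,2,4] = [2,4] − [0,4] + [0,2],
  ∂[1,2,3] = [2,3] − [1,3] + [1,2].
The 10×5 boundary matrix has rank 5 and Smith normal form diag(1,1,1,1,1).

From H_k ≅ ker(∂_k) / im(∂_{k+1}) we obtain:

  H_0: rank C_0 − rank ∂_1 = 5 − 4 = 1, and the invariant factors of ∂_1 are all 1, so H_0 ≅ Z.
  H_1: rank ker ∂_1 − rank ∂_2 = (10 − 4) − 5 = 1, and the invariant factors of ∂_2 are all 1, so H_1 ≅ Z.
  H_2: rank ker ∂_2 − rank ∂_3 = (5 − 5) − 0 = 0, and there is no ∂_3, so H_2 ≅ 0.

As a check, the Euler characteristic is 5 − 10 + 5 = 0, which agrees with 1 − 1 + 0 = 0.
(K is a triangulation of the Möbius band.)

H_0 = Z,  H_1 = Z,  H_2 = 0.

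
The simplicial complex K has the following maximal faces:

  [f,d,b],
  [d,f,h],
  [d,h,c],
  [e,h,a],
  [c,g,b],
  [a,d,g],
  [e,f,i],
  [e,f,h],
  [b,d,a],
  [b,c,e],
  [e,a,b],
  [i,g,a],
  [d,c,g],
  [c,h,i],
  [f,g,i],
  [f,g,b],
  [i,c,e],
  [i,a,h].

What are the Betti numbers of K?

Fix the vertex order a < b < c < d < e < f < g < h < i and write every simplex with vertices in increasing order. Then dim K = 2 and the simplices of K are:

  0-simplices (9): a, b, c, d, e, f, g, h, i
  1-simplices (27): ab, ad, ae, ag, ah, ai, bc, bd, be, bf, bg, cd, ce, cg, ch, ci, df, dg, dh, ef, eh, ei, fg, fh, fi, gi, hi
  2-simplices (18): abd, abe, adg, aeh, agi, ahi, bce, bcg, bdf, bfg, cdg, cdh, cei, chi, dfh, efh, efi, fgi

Hence C_0 ≅ Z^9, C_1 ≅ Z^27, C_2 ≅ Z^18.

∂_1: C_1 → C_0 is given by ∂[p,q] = [q] − [p]. For instance
  ∂ag = g − a.
The resulting 9×27 matrix has rank 8, and its Smith normal form has invariant factors (1,1,1,1,1,1,1,1).

The boundary map ∂_2: C_2 → C_1 maps a triangle to the signed sum of its edges. For instance
  ∂aeh = eh − ah + ae,
  ∂abd = bd − ad + ab.
As a 27×18 matrix over Z this has rank 18, with invariant factors (1,1,1,1,1,1,1,1,1,1,1,1,1,1,1,1,1,2).

Now H_k = ker ∂_k / im ∂_{k+1}, so:

  H_0: rank C_0 − rank ∂_1 = 9 − 8 = 1, and the invariant factors of ∂_1 are all 1, so H_0 = Z.
  H_1: rank ker ∂_1 − rank ∂_2 = (27 − 8) − 18 = 1, and ∂_2 has invariant factor 2 > 1, so H_1 = Z × Z/2.
  H_2: rank ker ∂_2 − rank ∂_3 = (18 − 18) − 0 = 0, and there is no ∂_3, so H_2 = 0.

Hence the Betti numbers are b_0 = 1, b_1 = 1, b_2 = 0.

b_0 = 1, b_1 = 1, b_2 = 0.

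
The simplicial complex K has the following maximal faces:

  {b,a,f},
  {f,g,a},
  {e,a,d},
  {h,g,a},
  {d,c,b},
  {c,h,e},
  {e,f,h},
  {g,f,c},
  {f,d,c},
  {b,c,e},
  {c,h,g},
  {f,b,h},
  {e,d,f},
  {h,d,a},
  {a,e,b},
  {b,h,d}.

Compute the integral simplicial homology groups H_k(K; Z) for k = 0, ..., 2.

Fix the vertex order a < b < c < d < e < f < g < h and write every simplex with vertices in increasing order. Then dim K = 2 and the simplices of K are:

  0-simplices (8): a, b, c, d, e, f, g, h
  1-simplices (24): ab, ad, ae, af, ag, ah, bc, bd, be, bf, bh, cd, ce, cf, cg, ch, de, df, dh, ef, eh, fg, fh, gh
  2-simplices (16): abe, abf, ade, adh, afg, agh, bcd, bce, bdh, bfh, cdf, ceh, cfg, cgh, def, efh

so the chain groups are C_0 ≅ Z^8, C_1 ≅ Z^24, C_2 ≅ Z^16.

Boundary ∂_1: C_1 → C_0 sends each edge [p,q] (with p < q) to q − p. For instance
  ∂bf = f − b.
As a 8×24 matrix over Z this has rank 7, with invariant factors (1,1,1,1,1,1,1).

Boundary ∂_2: C_2 → C_1 sends each 2-simplex [p,q,r] to [q,r] − [p,r] + [p,q]. For instance
  ∂cfg = fg − cg + cf,
  ∂abe = be − ae + ab.
This gives a 24×16 integer matrix of rank 15; reducing to Smith normal form yields diagonal entries (1,1,1,1,1,1,1,1,1,1,1,1,1,1,1).

Now H_k = ker ∂_k / im ∂_{k+1}, so:

  H_0: rank C_0 − rank ∂_1 = 8 − 7 = 1, and the invariant factors of ∂_1 are all 1, so H_0 = Z.
  H_1: rank ker ∂_1 − rank ∂_2 = (24 − 7) − 15 = 2, and the invariant factors of ∂_2 are all 1, so H_1 = Z^2.
  H_2: rank ker ∂_2 − rank ∂_3 = (16 − 15) − 0 = 1, and there is no ∂_3, so H_2 = Z.

As a check, the Euler characteristic is 8 − 24 + 16 = 0, which agrees with 1 − 2 + 1 = 0.
(K is a triangulation of the torus T^2.)

H_0 ≅ Z,  H_1 ≅ Z^2,  H_2 ≅ Z.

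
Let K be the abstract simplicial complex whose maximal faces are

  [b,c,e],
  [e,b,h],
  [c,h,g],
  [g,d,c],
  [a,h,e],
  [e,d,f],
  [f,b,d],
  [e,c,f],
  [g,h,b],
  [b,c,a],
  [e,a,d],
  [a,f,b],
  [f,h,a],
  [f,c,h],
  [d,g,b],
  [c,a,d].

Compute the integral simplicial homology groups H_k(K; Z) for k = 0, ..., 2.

Fix the vertex order a < b < c < d < e < f < g < h and write every simplex with vertices in increasing order. Then dim K = 2 and the simplices of K are:

  0-simplices (8): a, b, c, d, e, f, g, h
  1-simplices (24): ab, ac, ad, ae, af, ah, bc, bd, be, bf, bg, bh, cd, ce, cf, cg, ch, de, df, dg, ef, eh, fh, gh
  2-simplices (16): abc, abf, acd, ade, aeh, afh, bce, bdf, bdg, beh, bgh, cdg, cef, cfh, cgh, def

Hence C_0 ≅ Z^8, C_1 ≅ Z^24, C_2 ≅ Z^16.

Boundary ∂_1: C_1 → C_0 sends each edge [p,q] (with p < q) to q − p.
The 8×24 boundary matrix has rank 7 and Smith normal form diag(1,1,1,1,1,1,1).

∂_2: C_2 → C_1 sends each 2-simplex [p,q,r] to [q,r] − [p,r] + [p,q]. For instance
  ∂cgh = gh − ch + cg,
  ∂abf = bf − af + ab.
This gives a 24×16 integer matrix of rank 15; reducing to Smith normal form yields diagonal entries (1,1,1,1,1,1,1,1,1,1,1,1,1,1,1).

Computing H_k = (kernel of ∂_k) / (image of ∂_{k+1}):

  H_0: rank C_0 − rank ∂_1 = 8 − 7 = 1, and the invariant factors of ∂_1 are all 1, so H_0 = Z.
  H_1: rank ker ∂_1 − rank ∂_2 = (24 − 7) − 15 = 2, and the invariant factors of ∂_2 are all 1, so H_1 = Z^2.
  H_2: rank ker ∂_2 − rank ∂_3 = (16 − 15) − 0 = 1, and there is no ∂_3, so H_2 = Z.

As a check, the Euler characteristic is 8 − 24 + 16 = 0, which agrees with 1 − 2 + 1 = 0.

H_0 ≅ Z,  H_1 ≅ Z^2,  H_2 ≅ Z.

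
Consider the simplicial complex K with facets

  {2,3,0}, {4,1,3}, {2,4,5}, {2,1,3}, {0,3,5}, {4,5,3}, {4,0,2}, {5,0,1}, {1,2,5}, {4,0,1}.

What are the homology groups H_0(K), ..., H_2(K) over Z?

H_0 ≅ Z,  H_1 ≅ Z/2Z,  H_2 = 0.

Take the total order 0 < 1 < 2 < 3 < 4 < 5 on the vertex set. Then K (dimension 2) consists of the simplices:

  0-simplices (6): [0], [1], [2], [3], [4], [5]
  1-simplices (15): [0,1], [0,2], [0,3], [0,4], [0,5], [1,2], [1,3], [1,4], [1,5], [2,3], [2,4], [2,5], [3,4], [3,5], [4,5]
  2-simplices (10): [0,1,4], [0,1,5], [0,2,3], [0,2,4], [0,3,5], [1,2,3], [1,2,5], [1,3,4], [2,4,5], [3,4,5]

Hence C_0 ≅ Z^6, C_1 ≅ Z^15, C_2 ≅ Z^10.

Boundary ∂_1: C_1 → C_0 is given by ∂[p,q] = [q] − [p]. For instance
  ∂[2,3] = [3] − [2].
The resulting 6×15 matrix has rank 5, and its Smith normal form has invariant factors (1,1,1,1,1).

∂_2: C_2 → C_1 maps a triangle to the signed sum of its edges. For instance
  ∂[0,2,4] = [2,4] − [0,4] + [0,2],
  ∂[0,1,4] = [1,4] − [0,4] + [0,1].
The 15×10 boundary matrix has rank 10 and Smith normal form diag(1,1,1,1,1,1,1,1,1,2).

Now H_k = ker ∂_k / im ∂_{k+1}, so:

  H_0: rank C_0 − rank ∂_1 = 6 − 5 = 1, and the invariant factors of ∂_1 are all 1, so H_0 ≅ Z.
  H_1: rank ker ∂_1 − rank ∂_2 = (15 − 5) − 10 = 0, and ∂_2 has invariant factor 2 > 1, so H_1 ≅ Z/2Z.
  H_2: rank ker ∂_2 − rank ∂_3 = (10 − 10) − 0 = 0, and there is no ∂_3, so H_2 ≅ 0.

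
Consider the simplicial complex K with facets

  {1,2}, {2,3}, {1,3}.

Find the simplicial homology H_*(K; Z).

H_0 ≅ Z,  H_1 ≅ Z.

Order the vertices as 1 < 2 < 3. Listing each simplex with vertices in this order, K has dimension 1 with simplices:

  0-simplices (3): [1], [2], [3]
  1-simplices (3): [1,2], [1,3], [2,3]

so the chain groups are C_0 ≅ Z^3, C_1 ≅ Z^3.

Boundary ∂_1: C_1 → C_0 sends each edge [p,q] (with p < q) to q − p. For instance
  ∂[2,3] = [3] − [2].
This gives a 3×3 integer matrix of rank 2; reducing to Smith normal form yields diagonal entries (1,1).

From H_k ≅ ker(∂_k) / im(∂_{k+1}) we obtain:

  H_0: rank C_0 − rank ∂_1 = 3 − 2 = 1, and the invariant factors of ∂_1 are all 1, so H_0 ≅ Z.
  H_1: rank ker ∂_1 − rank ∂_2 = (3 − 2) − 0 = 1, and there is no ∂_2, so H_1 ≅ Z.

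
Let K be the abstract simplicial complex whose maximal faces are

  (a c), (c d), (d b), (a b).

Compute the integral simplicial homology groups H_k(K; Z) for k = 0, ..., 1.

Take the total order a < b < c < d on the vertex set. Then K (dimension 1) consists of the simplices:

  0-simplices (4): a, b, c, d
  1-simplices (4): ab, ac, bd, cd

giving chain groups C_0 ≅ Z^4, C_1 ≅ Z^4.

Boundary ∂_1: C_1 → C_0 is given by ∂[p,q] = [q] − [p].
The resulting 4×4 matrix has rank 3, and its Smith normal form has invariant factors (1,1,1).

Reading off H_k = ker ∂_k / im ∂_{k+1}:

  H_0: rank C_0 − rank ∂_1 = 4 − 3 = 1, and the invariant factors of ∂_1 are all 1, so H_0 ≅ Z.
  H_1: rank ker ∂_1 − rank ∂_2 = (4 − 3) − 0 = 1, and there is no ∂_2, so H_1 ≅ Z.

H_0 = Z,  H_1 = Z.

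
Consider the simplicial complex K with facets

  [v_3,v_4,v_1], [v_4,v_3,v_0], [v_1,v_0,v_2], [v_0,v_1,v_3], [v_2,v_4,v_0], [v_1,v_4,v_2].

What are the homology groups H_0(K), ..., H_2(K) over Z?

H_0 = Z,  H_1 = 0,  H_2 = Z.

Take the total order v_0 < v_1 < v_2 < v_3 < v_4 on the vertex set. Then K (dimension 2) consists of the simplices:

  0-simplices (5): [v_0], [v_1], [v_2], [v_3], [v_4]
  1-simplices (9): [v_0,v_1], [v_0,v_2], [v_0,v_3], [v_0,v_4], [v_1,v_2], [v_1,v_3], [v_1,v_4], [v_2,v_4], [v_3,v_4]
  2-simplices (6): [v_0,v_1,v_2], [v_0,v_1,v_3], [v_0,v_2,v_4], [v_0,v_3,v_4], [v_1,v_2,v_4], [v_1,v_3,v_4]

Hence C_0 ≅ Z^5, C_1 ≅ Z^9, C_2 ≅ Z^6.

Boundary ∂_1: C_1 → C_0 sends each edge [p,q] (with p < q) to q − p.
The 5×9 boundary matrix has rank 4 and Smith normal form diag(1,1,1,1).

The boundary map ∂_2: C_2 → C_1 acts by ∂[p,q,r] = [q,r] − [p,r] + [p,q]. For instance
  ∂[v_0,v_3,v_4] = [v_3,v_4] − [v_0,v_4] + [v_0,v_3],
  ∂[v_1,v_2,v_4] = [v_2,v_4] − [v_1,v_4] + [v_1,v_2].
This gives a 9×6 integer matrix of rank 5; reducing to Smith normal form yields diagonal entries (1,1,1,1,1).

From H_k ≅ ker(∂_k) / im(∂_{k+1}) we obtain:

  H_0: rank C_0 − rank ∂_1 = 5 − 4 = 1, and the invariant factors of ∂_1 are all 1, so H_0 ≅ Z.
  H_1: rank ker ∂_1 − rank ∂_2 = (9 − 4) − 5 = 0, and the invariant factors of ∂_2 are all 1, so H_1 ≅ 0.
  H_2: rank ker ∂_2 − rank ∂_3 = (6 − 5) − 0 = 1, and there is no ∂_3, so H_2 ≅ Z.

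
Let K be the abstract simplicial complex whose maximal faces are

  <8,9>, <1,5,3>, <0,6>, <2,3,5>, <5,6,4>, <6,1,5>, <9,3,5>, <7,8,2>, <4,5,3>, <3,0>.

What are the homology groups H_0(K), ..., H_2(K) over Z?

H_0 ≅ Z,  H_1 ≅ Z^2,  H_2 = 0.

We work with the vertex ordering 0 < 1 < 2 < 3 < 4 < 5 < 6 < 7 < 8 < 9. The simplices of K, each written with vertices in increasing order, are:

  0-simplices (10): [0], [1], [2], [3], [4], [5], [6], [7], [8], [9]
  1-simplices (18): [0,3], [0,6], [1,3], [1,5], [1,6], [2,3], [2,5], [2,7], [2,8], [3,4], [3,5], [3,9], [4,5], [4,6], [5,6], [5,9], [7,8], [8,9]
  2-simplices (7): [1,3,5], [1,5,6], [2,3,5], [2,7,8], [3,4,5], [3,5,9], [4,5,6]

Hence C_0 ≅ Z^10, C_1 ≅ Z^18, C_2 ≅ Z^7.

Boundary ∂_1: C_1 → C_0 is given by ∂[p,q] = [q] − [p].
The resulting 10×18 matrix has rank 9, and its Smith normal form has invariant factors (1,1,1,1,1,1,1,1,1).

∂_2: C_2 → C_1 maps a triangle to the signed sum of its edges. For instance
  ∂[3,5,9] = [5,9] − [3,9] + [3,5],
  ∂[4,5,6] = [5,6] − [4,6] + [4,5].
The resulting 18×7 matrix has rank 7, and its Smith normal form has invariant factors (1,1,1,1,1,1,1).

Reading off H_k = ker ∂_k / im ∂_{k+1}:

  H_0: rank C_0 − rank ∂_1 = 10 − 9 = 1, and the invariant factors of ∂_1 are all 1, so H_0 ≅ Z.
  H_1: rank ker ∂_1 − rank ∂_2 = (18 − 9) − 7 = 2, and the invariant factors of ∂_2 are all 1, so H_1 ≅ Z^2.
  H_2: rank ker ∂_2 − rank ∂_3 = (7 − 7) − 0 = 0, and there is no ∂_3, so H_2 ≅ 0.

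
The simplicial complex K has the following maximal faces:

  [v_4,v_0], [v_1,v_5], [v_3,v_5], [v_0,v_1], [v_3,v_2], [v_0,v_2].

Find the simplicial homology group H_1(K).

H_1 = Z.

We work with the vertex ordering v_0 < v_1 < v_2 < v_3 < v_4 < v_5. The simplices of K, each written with vertices in increasing order, are:

  0-simplices (6): [v_0], [v_1], [v_2], [v_3], [v_4], [v_5]
  1-simplices (6): [v_0,v_1], [v_0,v_2], [v_0,v_4], [v_1,v_5], [v_2,v_3], [v_3,v_5]

so the chain groups are C_0 ≅ Z^6, C_1 ≅ Z^6.

The boundary map ∂_1: C_1 → C_0 maps an edge to its endpoints' difference, ∂[p,q] = q − p.
This gives a 6×6 integer matrix of rank 5; reducing to Smith normal form yields diagonal entries (1,1,1,1,1).

Computing H_k = (kernel of ∂_k) / (image of ∂_{k+1}):

  H_1: rank ker ∂_1 − rank ∂_2 = (6 − 5) − 0 = 1, and there is no ∂_2, so H_1 = Z.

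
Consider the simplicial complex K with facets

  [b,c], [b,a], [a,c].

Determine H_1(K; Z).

H_1 ≅ Z.

We work with the vertex ordering a < b < c. The simplices of K, each written with vertices in increasing order, are:

  0-simplices (3): a, b, c
  1-simplices (3): ab, ac, bc

giving chain groups C_0 ≅ Z^3, C_1 ≅ Z^3.

Boundary ∂_1: C_1 → C_0 is given by ∂[p,q] = [q] − [p].
The resulting 3×3 matrix has rank 2, and its Smith normal form has invariant factors (1,1).

Computing H_k = (kernel of ∂_k) / (image of ∂_{k+1}):

  H_1: rank ker ∂_1 − rank ∂_2 = (3 − 2) − 0 = 1, and there is no ∂_2, so H_1 = Z.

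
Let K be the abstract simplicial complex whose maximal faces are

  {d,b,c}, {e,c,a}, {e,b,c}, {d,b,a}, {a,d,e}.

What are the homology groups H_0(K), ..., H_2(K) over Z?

K has 5 vertices, 10 edges, 5 triangles.
rank ∂_0 = 0, rank ∂_1 = 4 ⇒ b_0 = 5 − 0 − 4 = 1; all invariant factors of ∂_1 are 1 so no torsion. So H_0 = Z.
rank ∂_1 = 4, rank ∂_2 = 5 ⇒ b_1 = 10 − 4 − 5 = 1; all invariant factors of ∂_2 are 1 so no torsion. So H_1 = Z.
rank ∂_2 = 5, rank ∂_3 = 0 ⇒ b_2 = 5 − 5 − 0 = 0. So H_2 = 0.

H_0 = Z,  H_1 = Z,  H_2 = 0.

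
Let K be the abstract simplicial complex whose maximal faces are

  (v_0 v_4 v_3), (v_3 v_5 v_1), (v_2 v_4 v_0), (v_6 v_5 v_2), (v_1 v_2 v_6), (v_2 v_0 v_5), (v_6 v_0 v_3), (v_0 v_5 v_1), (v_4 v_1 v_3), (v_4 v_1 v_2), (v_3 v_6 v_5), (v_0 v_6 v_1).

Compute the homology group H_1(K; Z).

Fix the vertex order v_0 < v_1 < v_2 < v_3 < v_4 < v_5 < v_6 and write every simplex with vertices in increasing order. Then dim K = 2 and the simplices of K are:

  0-simplices (7): [v_0], [v_1], [v_2], [v_3], [v_4], [v_5], [v_6]
  1-simplices (18): (18 of them)
  2-simplices (12): (12 of them)

so the chain groups are C_0 ≅ Z^7, C_1 ≅ Z^18, C_2 ≅ Z^12.

The boundary map ∂_1: C_1 → C_0 sends each edge [p,q] (with p < q) to q − p.
The resulting 7×18 matrix has rank 6, and its Smith normal form has invariant factors (1,1,1,1,1,1).

The boundary map ∂_2: C_2 → C_1 acts by ∂[p,q,r] = [q,r] − [p,r] + [p,q]. For instance
  ∂[v_1,v_2,v_4] = [v_2,v_4] − [v_1,v_4] + [v_1,v_2],
  ∂[v_3,v_5,v_6] = [v_5,v_6] − [v_3,v_6] + [v_3,v_5].
The 18×12 boundary matrix has rank 12 and Smith normal form diag(1,1,1,1,1,1,1,1,1,1,1,2).

From H_k ≅ ker(∂_k) / im(∂_{k+1}) we obtain:

  H_1: rank ker ∂_1 − rank ∂_2 = (18 − 6) − 12 = 0, and ∂_2 has invariant factor 2 > 1, so H_1 ≅ Z/2Z.

H_1 = Z/2Z.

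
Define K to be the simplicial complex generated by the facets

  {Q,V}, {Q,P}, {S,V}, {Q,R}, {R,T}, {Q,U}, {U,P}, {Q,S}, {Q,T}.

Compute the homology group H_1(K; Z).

Fix the vertex order P < Q < R < S < T < U < V and write every simplex with vertices in increasing order. Then dim K = 1 and the simplices of K are:

  0-simplices (7): P, Q, R, S, T, U, V
  1-simplices (9): PQ, PU, QR, QS, QT, QU, QV, RT, SV

so the chain groups are C_0 ≅ Z^7, C_1 ≅ Z^9.

Boundary ∂_1: C_1 → C_0 is given by ∂[p,q] = [q] − [p]. For instance
  ∂QT = T − Q.
The 7×9 boundary matrix has rank 6 and Smith normal form diag(1,1,1,1,1,1).

Reading off H_k = ker ∂_k / im ∂_{k+1}:

  H_1: rank ker ∂_1 − rank ∂_2 = (9 − 6) − 0 = 3, and there is no ∂_2, so H_1 ≅ Z^3.

H_1 ≅ Z^3.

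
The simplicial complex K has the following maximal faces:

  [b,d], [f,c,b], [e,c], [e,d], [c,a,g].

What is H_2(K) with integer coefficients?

H_2 = 0.

Fix the vertex order a < b < c < d < e < f < g and write every simplex with vertices in increasing order. Then dim K = 2 and the simplices of K are:

  0-simplices (7): a, b, c, d, e, f, g
  1-simplices (9): ac, ag, bc, bd, bf, ce, cf, cg, de
  2-simplices (2): acg, bcf

so the chain groups are C_0 ≅ Z^7, C_1 ≅ Z^9, C_2 ≅ Z^2.

∂_1: C_1 → C_0 is given by ∂[p,q] = [q] − [p].
The 7×9 boundary matrix has rank 6 and Smith normal form diag(1,1,1,1,1,1).

The boundary map ∂_2: C_2 → C_1 maps a triangle to the signed sum of its edges. For instance
  ∂acg = cg − ag + ac,
  ∂bcf = cf − bf + bc.
The 9×2 boundary matrix has rank 2 and Smith normal form diag(1,1).

Reading off H_k = ker ∂_k / im ∂_{k+1}:

  H_2: rank ker ∂_2 − rank ∂_3 = (2 − 2) − 0 = 0, and there is no ∂_3, so H_2 = 0.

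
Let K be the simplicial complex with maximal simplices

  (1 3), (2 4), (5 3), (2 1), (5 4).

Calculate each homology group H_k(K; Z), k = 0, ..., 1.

H_0 = Z,  H_1 = Z.

We work with the vertex ordering 1 < 2 < 3 < 4 < 5. The simplices of K, each written with vertices in increasing order, are:

  0-simplices (5): [1], [2], [3], [4], [5]
  1-simplices (5): [1,2], [1,3], [2,4], [3,5], [4,5]

Hence C_0 ≅ Z^5, C_1 ≅ Z^5.

The boundary map ∂_1: C_1 → C_0 maps an edge to its endpoints' difference, ∂[p,q] = q − p. For instance
  ∂[3,5] = [5] − [3].
The 5×5 boundary matrix has rank 4 and Smith normal form diag(1,1,1,1).

Reading off H_k = ker ∂_k / im ∂_{k+1}:

  H_0: rank C_0 − rank ∂_1 = 5 − 4 = 1, and the invariant factors of ∂_1 are all 1, so H_0 ≅ Z.
  H_1: rank ker ∂_1 − rank ∂_2 = (5 − 4) − 0 = 1, and there is no ∂_2, so H_1 ≅ Z.

As a check, the Euler characteristic is 5 − 5 = 0, which agrees with 1 − 1 = 0.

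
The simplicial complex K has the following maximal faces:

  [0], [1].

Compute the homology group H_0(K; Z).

We work with the vertex ordering 0 < 1. The simplices of K, each written with vertices in increasing order, are:

  0-simplices (2): [0], [1]

so the chain groups are C_0 ≅ Z^2.

Reading off H_k = ker ∂_k / im ∂_{k+1}:

  H_0: rank C_0 − rank ∂_1 = 2 − 0 = 2, and there is no ∂_1, so H_0 = Z^2.

(K is a triangulation of a set of 2 points.)

H_0 = Z^2.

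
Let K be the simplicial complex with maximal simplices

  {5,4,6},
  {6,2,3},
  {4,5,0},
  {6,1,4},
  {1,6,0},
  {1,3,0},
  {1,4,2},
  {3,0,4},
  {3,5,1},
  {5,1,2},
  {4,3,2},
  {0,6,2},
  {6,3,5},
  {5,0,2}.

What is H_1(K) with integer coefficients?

H_1 ≅ Z^2.

Take the total order 0 < 1 < 2 < 3 < 4 < 5 < 6 on the vertex set. Then K (dimension 2) consists of the simplices:

  0-simplices (7): [0], [1], [2], [3], [4], [5], [6]
  1-simplices (21): [0,1], [0,2], [0,3], [0,4], [0,5], [0,6], [1,2], [1,3], [1,4], [1,5], [1,6], [2,3], [2,4], [2,5], [2,6], [3,4], [3,5], [3,6], [4,5], [4,6], [5,6]
  2-simplices (14): [0,1,3], [0,1,6], [0,2,5], [0,2,6], [0,3,4], [0,4,5], [1,2,4], [1,2,5], [1,3,5], [1,4,6], [2,3,4], [2,3,6], [3,5,6], [4,5,6]

Hence C_0 ≅ Z^7, C_1 ≅ Z^21, C_2 ≅ Z^14.

∂_1: C_1 → C_0 is given by ∂[p,q] = [q] − [p].
The resulting 7×21 matrix has rank 6, and its Smith normal form has invariant factors (1,1,1,1,1,1).

∂_2: C_2 → C_1 sends each 2-simplex [p,q,r] to [q,r] − [p,r] + [p,q]. For instance
  ∂[1,2,5] = [2,5] − [1,5] + [1,2],
  ∂[0,2,6] = [2,6] − [0,6] + [0,2].
As a 21×14 matrix over Z this has rank 13, with invariant factors (1,1,1,1,1,1,1,1,1,1,1,1,1).

Now H_k = ker ∂_k / im ∂_{k+1}, so:

  H_1: rank ker ∂_1 − rank ∂_2 = (21 − 6) − 13 = 2, and the invariant factors of ∂_2 are all 1, so H_1 ≅ Z^2.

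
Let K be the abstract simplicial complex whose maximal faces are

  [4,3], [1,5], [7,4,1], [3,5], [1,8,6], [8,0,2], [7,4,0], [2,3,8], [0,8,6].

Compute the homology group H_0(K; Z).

Take the total order 0 < 1 < 2 < 3 < 4 < 5 < 6 < 7 < 8 on the vertex set. Then K (dimension 2) consists of the simplices:

  0-simplices (9): [0], [1], [2], [3], [4], [5], [6], [7], [8]
  1-simplices (17): [0,2], [0,4], [0,6], [0,7], [0,8], [1,4], [1,5], [1,6], [1,7], [1,8], [2,3], [2,8], [3,4], [3,5], [3,8], [4,7], [6,8]
  2-simplices (6): [0,2,8], [0,4,7], [0,6,8], [1,4,7], [1,6,8], [2,3,8]

Hence C_0 ≅ Z^9, C_1 ≅ Z^17, C_2 ≅ Z^6.

∂_1: C_1 → C_0 maps an edge to its endpoints' difference, ∂[p,q] = q − p. For instance
  ∂[4,7] = [7] − [4].
As a 9×17 matrix over Z this has rank 8, with invariant factors (1,1,1,1,1,1,1,1).

Boundary ∂_2: C_2 → C_1 maps a triangle to the signed sum of its edges. For instance
  ∂[0,4,7] = [4,7] − [0,7] + [0,4],
  ∂[0,6,8] = [6,8] − [0,8] + [0,6].
This gives a 17×6 integer matrix of rank 6; reducing to Smith normal form yields diagonal entries (1,1,1,1,1,1).

From H_k ≅ ker(∂_k) / im(∂_{k+1}) we obtain:

  H_0: rank C_0 − rank ∂_1 = 9 − 8 = 1, and the invariant factors of ∂_1 are all 1, so H_0 = Z.

H_0 = Z.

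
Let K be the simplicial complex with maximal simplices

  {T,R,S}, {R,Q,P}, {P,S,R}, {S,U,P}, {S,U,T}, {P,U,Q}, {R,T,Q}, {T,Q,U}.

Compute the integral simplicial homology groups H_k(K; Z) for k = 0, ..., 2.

K has 6 vertices, 12 edges, 8 triangles.
rank ∂_0 = 0, rank ∂_1 = 5 ⇒ b_0 = 6 − 0 − 5 = 1; all invariant factors of ∂_1 are 1 so no torsion. So H_0 ≅ Z.
rank ∂_1 = 5, rank ∂_2 = 7 ⇒ b_1 = 12 − 5 − 7 = 0; all invariant factors of ∂_2 are 1 so no torsion. So H_1 ≅ 0.
rank ∂_2 = 7, rank ∂_3 = 0 ⇒ b_2 = 8 − 7 − 0 = 1. So H_2 ≅ Z.

H_0 = Z,  H_1 = 0,  H_2 = Z.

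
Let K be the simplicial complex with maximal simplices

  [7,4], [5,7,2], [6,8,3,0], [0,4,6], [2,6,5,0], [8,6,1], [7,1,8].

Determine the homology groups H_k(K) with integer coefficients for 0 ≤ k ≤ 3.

We work with the vertex ordering 0 < 1 < 2 < 3 < 4 < 5 < 6 < 7 < 8. The simplices of K, each written with vertices in increasing order, are:

  0-simplices (9): [0], [1], [2], [3], [4], [5], [6], [7], [8]
  1-simplices (20): [0,2], [0,3], [0,4], [0,5], [0,6], [0,8], [1,6], [1,7], [1,8], [2,5], [2,6], [2,7], [3,6], [3,8], [4,6], [4,7], [5,6], [5,7], [6,8], [7,8]
  2-simplices (12): [0,2,5], [0,2,6], [0,3,6], [0,3,8], [0,4,6], [0,5,6], [0,6,8], [1,6,8], [1,7,8], [2,5,6], [2,5,7], [3,6,8]
  3-simplices (2): [0,2,5,6], [0,3,6,8]

so the chain groups are C_0 ≅ Z^9, C_1 ≅ Z^20, C_2 ≅ Z^12, C_3 ≅ Z^2.

The boundary map ∂_1: C_1 → C_0 sends each edge [p,q] (with p < q) to q − p. For instance
  ∂[1,8] = [8] − [1].
As a 9×20 matrix over Z this has rank 8, with invariant factors (1,1,1,1,1,1,1,1).

Boundary ∂_2: C_2 → C_1 maps a triangle to the signed sum of its edges. For instance
  ∂[0,2,5] = [2,5] − [0,5] + [0,2],
  ∂[0,3,8] = [3,8] − [0,8] + [0,3].
The resulting 20×12 matrix has rank 10, and its Smith normal form has invariant factors (1,1,1,1,1,1,1,1,1,1).

Boundary ∂_3: C_3 → C_2 sends each 3-simplex σ to the alternating sum Σ_i (−1)^i (σ with its i-th vertex removed). For instance
  ∂[0,2,5,6] = [2,5,6] − [0,5,6] + [0,2,6] − [0,2,5],
  ∂[0,3,6,8] = [3,6,8] − [0,6,8] + [0,3,8] − [0,3,6].
This gives a 12×2 integer matrix of rank 2; reducing to Smith normal form yields diagonal entries (1,1).

Computing H_k = (kernel of ∂_k) / (image of ∂_{k+1}):

  H_0: rank C_0 − rank ∂_1 = 9 − 8 = 1, and the invariant factors of ∂_1 are all 1, so H_0 ≅ Z.
  H_1: rank ker ∂_1 − rank ∂_2 = (20 − 8) − 10 = 2, and the invariant factors of ∂_2 are all 1, so H_1 ≅ Z^2.
  H_2: rank ker ∂_2 − rank ∂_3 = (12 − 10) − 2 = 0, and the invariant factors of ∂_3 are all 1, so H_2 ≅ 0.
  H_3: rank ker ∂_3 − rank ∂_4 = (2 − 2) − 0 = 0, and there is no ∂_4, so H_3 ≅ 0.

H_0 = Z,  H_1 = Z^2,  H_2 = 0,  H_3 = 0.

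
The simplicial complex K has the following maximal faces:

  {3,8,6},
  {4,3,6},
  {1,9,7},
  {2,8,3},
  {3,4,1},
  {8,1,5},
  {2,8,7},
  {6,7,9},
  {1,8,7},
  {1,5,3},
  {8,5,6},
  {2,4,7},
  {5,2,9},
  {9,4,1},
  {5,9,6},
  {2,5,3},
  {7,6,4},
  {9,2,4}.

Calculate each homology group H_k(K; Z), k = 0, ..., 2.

We work with the vertex ordering 1 < 2 < 3 < 4 < 5 < 6 < 7 < 8 < 9. The simplices of K, each written with vertices in increasing order, are:

  0-simplices (9): [1], [2], [3], [4], [5], [6], [7], [8], [9]
  1-simplices (27): (27 of them)
  2-simplices (18): [1,3,4], [1,3,5], [1,4,9], [1,5,8], [1,7,8], [1,7,9], [2,3,5], [2,3,8], [2,4,7], [2,4,9], [2,5,9], [2,7,8], [3,4,6], [3,6,8], [4,6,7], [5,6,8], [5,6,9], [6,7,9]

giving chain groups C_0 ≅ Z^9, C_1 ≅ Z^27, C_2 ≅ Z^18.

∂_1: C_1 → C_0 sends each edge [p,q] (with p < q) to q − p. For instance
  ∂[2,5] = [5] − [2].
The 9×27 boundary matrix has rank 8 and Smith normal form diag(1,1,1,1,1,1,1,1).

Boundary ∂_2: C_2 → C_1 sends each 2-simplex [p,q,r] to [q,r] − [p,r] + [p,q]. For instance
  ∂[1,3,4] = [3,4] − [1,4] + [1,3],
  ∂[2,3,5] = [3,5] − [2,5] + [2,3].
The 27×18 boundary matrix has rank 18 and Smith normal form diag(1,1,1,1,1,1,1,1,1,1,1,1,1,1,1,1,1,2).

Computing H_k = (kernel of ∂_k) / (image of ∂_{k+1}):

  H_0: rank C_0 − rank ∂_1 = 9 − 8 = 1, and the invariant factors of ∂_1 are all 1, so H_0 ≅ Z.
  H_1: rank ker ∂_1 − rank ∂_2 = (27 − 8) − 18 = 1, and ∂_2 has invariant factor 2 > 1, so H_1 ≅ Z ⊕ Z/2Z.
  H_2: rank ker ∂_2 − rank ∂_3 = (18 − 18) − 0 = 0, and there is no ∂_3, so H_2 ≅ 0.

(K is a triangulation of the Klein bottle.)

H_0 ≅ Z,  H_1 ≅ Z ⊕ Z/2Z,  H_2 = 0.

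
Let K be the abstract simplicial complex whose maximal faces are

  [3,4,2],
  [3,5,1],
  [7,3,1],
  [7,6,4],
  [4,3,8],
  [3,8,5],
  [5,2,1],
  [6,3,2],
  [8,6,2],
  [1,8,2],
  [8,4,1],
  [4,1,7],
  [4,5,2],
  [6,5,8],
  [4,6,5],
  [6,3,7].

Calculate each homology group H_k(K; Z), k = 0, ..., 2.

H_0 ≅ Z,  H_1 ≅ Z^2,  H_2 ≅ Z.

K has 8 vertices, 24 edges, 16 triangles.
rank ∂_0 = 0, rank ∂_1 = 7 ⇒ b_0 = 8 − 0 − 7 = 1; all invariant factors of ∂_1 are 1 so no torsion. So H_0 ≅ Z.
rank ∂_1 = 7, rank ∂_2 = 15 ⇒ b_1 = 24 − 7 − 15 = 2; all invariant factors of ∂_2 are 1 so no torsion. So H_1 ≅ Z^2.
rank ∂_2 = 15, rank ∂_3 = 0 ⇒ b_2 = 16 − 15 − 0 = 1. So H_2 ≅ Z.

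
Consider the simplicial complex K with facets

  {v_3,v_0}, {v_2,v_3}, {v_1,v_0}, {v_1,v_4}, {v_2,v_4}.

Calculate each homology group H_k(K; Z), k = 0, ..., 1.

Take the total order v_0 < v_1 < v_2 < v_3 < v_4 on the vertex set. Then K (dimension 1) consists of the simplices:

  0-simplices (5): [v_0], [v_1], [v_2], [v_3], [v_4]
  1-simplices (5): [v_0,v_1], [v_0,v_3], [v_1,v_4], [v_2,v_3], [v_2,v_4]

giving chain groups C_0 ≅ Z^5, C_1 ≅ Z^5.

∂_1: C_1 → C_0 is given by ∂[p,q] = [q] − [p].
As a 5×5 matrix over Z this has rank 4, with invariant factors (1,1,1,1).

Now H_k = ker ∂_k / im ∂_{k+1}, so:

  H_0: rank C_0 − rank ∂_1 = 5 − 4 = 1, and the invariant factors of ∂_1 are all 1, so H_0 ≅ Z.
  H_1: rank ker ∂_1 − rank ∂_2 = (5 − 4) − 0 = 1, and there is no ∂_2, so H_1 ≅ Z.

(K is a triangulation of the circle S^1.)

H_0 = Z,  H_1 = Z.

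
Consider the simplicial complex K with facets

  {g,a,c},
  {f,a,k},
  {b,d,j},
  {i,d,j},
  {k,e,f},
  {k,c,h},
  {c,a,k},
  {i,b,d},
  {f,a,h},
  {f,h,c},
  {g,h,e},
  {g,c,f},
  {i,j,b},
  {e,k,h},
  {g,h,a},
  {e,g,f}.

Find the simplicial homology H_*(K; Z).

We work with the vertex ordering a < b < c < d < e < f < g < h < i < j < k. The simplices of K, each written with vertices in increasing order, are:

  0-simplices (11): a, b, c, d, e, f, g, h, i, j, k
  1-simplices (24): ac, af, ag, ah, ak, bd, bi, bj, cf, cg, ch, ck, di, dj, ef, eg, eh, ek, fg, fh, fk, gh, hk, ij
  2-simplices (16): acg, ack, afh, afk, agh, bdi, bdj, bij, cfg, cfh, chk, dij, efg, efk, egh, ehk

so the chain groups are C_0 ≅ Z^11, C_1 ≅ Z^24, C_2 ≅ Z^16.

The boundary map ∂_1: C_1 → C_0 is given by ∂[p,q] = [q] − [p]. For instance
  ∂cg = g − c.
The 11×24 boundary matrix has rank 9 and Smith normal form diag(1,1,1,1,1,1,1,1,1).

The boundary map ∂_2: C_2 → C_1 acts by ∂[p,q,r] = [q,r] − [p,r] + [p,q]. For instance
  ∂agh = gh − ah + ag,
  ∂ehk = hk − ek + eh.
This gives a 24×16 integer matrix of rank 15; reducing to Smith normal form yields diagonal entries (1,1,1,1,1,1,1,1,1,1,1,1,1,1,2).

From H_k ≅ ker(∂_k) / im(∂_{k+1}) we obtain:

  H_0: rank C_0 − rank ∂_1 = 11 − 9 = 2, and the invariant factors of ∂_1 are all 1, so H_0 = Z^2.
  H_1: rank ker ∂_1 − rank ∂_2 = (24 − 9) − 15 = 0, and ∂_2 has invariant factor 2 > 1, so H_1 = Z/2Z.
  H_2: rank ker ∂_2 − rank ∂_3 = (16 − 15) − 0 = 1, and there is no ∂_3, so H_2 = Z.

H_0 ≅ Z^2,  H_1 ≅ Z/2Z,  H_2 ≅ Z.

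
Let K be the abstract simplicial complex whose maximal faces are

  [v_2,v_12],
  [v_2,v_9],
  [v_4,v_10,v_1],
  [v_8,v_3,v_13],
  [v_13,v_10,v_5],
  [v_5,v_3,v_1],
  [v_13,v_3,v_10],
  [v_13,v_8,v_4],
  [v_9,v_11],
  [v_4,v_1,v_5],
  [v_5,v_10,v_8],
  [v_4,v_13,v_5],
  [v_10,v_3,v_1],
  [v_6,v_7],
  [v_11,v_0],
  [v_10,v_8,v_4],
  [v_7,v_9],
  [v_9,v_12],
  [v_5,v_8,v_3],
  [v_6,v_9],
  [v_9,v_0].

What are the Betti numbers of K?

We work with the vertex ordering v_0 < v_1 < v_2 < v_3 < v_4 < v_5 < v_6 < v_7 < v_8 < v_9 < v_10 < v_11 < v_12 < v_13. The simplices of K, each written with vertices in increasing order, are:

  0-simplices (14): [v_0], [v_1], [v_2], [v_3], [v_4], [v_5], [v_6], [v_7], [v_8], [v_9], [v_10], [v_11], [v_12], [v_13]
  1-simplices (27): (27 of them)
  2-simplices (12): (12 of them)

so the chain groups are C_0 ≅ Z^14, C_1 ≅ Z^27, C_2 ≅ Z^12.

∂_1: C_1 → C_0 sends each edge [p,q] (with p < q) to q − p.
The 14×27 boundary matrix has rank 12 and Smith normal form diag(1,1,1,1,1,1,1,1,1,1,1,1).

Boundary ∂_2: C_2 → C_1 acts by ∂[p,q,r] = [q,r] − [p,r] + [p,q]. For instance
  ∂[v_1,v_3,v_10] = [v_3,v_10] − [v_1,v_10] + [v_1,v_3],
  ∂[v_3,v_5,v_8] = [v_5,v_8] − [v_3,v_8] + [v_3,v_5].
This gives a 27×12 integer matrix of rank 12; reducing to Smith normal form yields diagonal entries (1,1,1,1,1,1,1,1,1,1,1,2).

From H_k ≅ ker(∂_k) / im(∂_{k+1}) we obtain:

  H_0: rank C_0 − rank ∂_1 = 14 − 12 = 2, and the invariant factors of ∂_1 are all 1, so H_0 ≅ Z^2.
  H_1: rank ker ∂_1 − rank ∂_2 = (27 − 12) − 12 = 3, and ∂_2 has invariant factor 2 > 1, so H_1 ≅ Z^3 ⊕ Z/2.
  H_2: rank ker ∂_2 − rank ∂_3 = (12 − 12) − 0 = 0, and there is no ∂_3, so H_2 ≅ 0.

As a check, the Euler characteristic is 14 − 27 + 12 = -1, which agrees with 2 − 3 + 0 = -1.
(K is a triangulation of the disjoint union of a wedge of 3 circles and the real projective plane RP^2.)

Hence the Betti numbers are b_0 = 2, b_1 = 3, b_2 = 0.

b_0 = 2, b_1 = 3, b_2 = 0.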